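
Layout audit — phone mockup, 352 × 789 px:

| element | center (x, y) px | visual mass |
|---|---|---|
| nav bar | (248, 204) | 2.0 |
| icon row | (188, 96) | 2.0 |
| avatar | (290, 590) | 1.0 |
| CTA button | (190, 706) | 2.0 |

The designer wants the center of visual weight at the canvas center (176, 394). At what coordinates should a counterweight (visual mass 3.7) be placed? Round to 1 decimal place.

(92.2, 436.2)

With the counterweight, Σw becomes 2.0 + 2.0 + 1.0 + 2.0 + 3.7 = 10.7.
x: target moment 10.7×176 = 1883.2; current 2.0·248 + 2.0·188 + 1.0·290 + 2.0·190 = 1542.0; the counterweight supplies 341.2, so x = 341.2/3.7 ≈ 92.22.
y: target moment 10.7×394 = 4215.8; current 2.0·204 + 2.0·96 + 1.0·590 + 2.0·706 = 2602.0; the counterweight supplies 1613.8, so y = 1613.8/3.7 ≈ 436.16.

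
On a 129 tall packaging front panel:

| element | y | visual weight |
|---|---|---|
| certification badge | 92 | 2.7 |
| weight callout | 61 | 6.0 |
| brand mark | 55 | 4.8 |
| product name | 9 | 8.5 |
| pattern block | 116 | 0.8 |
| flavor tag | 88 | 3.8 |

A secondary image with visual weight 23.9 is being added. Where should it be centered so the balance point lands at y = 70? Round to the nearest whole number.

New total weight: (2.7 + 6.0 + 4.8 + 8.5 + 0.8 + 3.8) + 23.9 = 50.5.
y: need Σw·y = 50.5·70 = 3535.0. Existing = 2.7·92 + 6.0·61 + 4.8·55 + 8.5·9 + 0.8·116 + 3.8·88 = 1382.1. Remainder 2152.9 / 23.9 ≈ 90.08.

y ≈ 90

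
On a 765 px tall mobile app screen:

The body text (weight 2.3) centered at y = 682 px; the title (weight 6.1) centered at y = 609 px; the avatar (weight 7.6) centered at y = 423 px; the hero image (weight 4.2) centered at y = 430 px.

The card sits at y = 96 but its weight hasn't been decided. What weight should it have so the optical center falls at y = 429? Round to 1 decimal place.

Fixed elements: Σw = 2.3 + 6.1 + 7.6 + 4.2 = 20.2, Σw·y = 2.3·682 + 6.1·609 + 7.6·423 + 4.2·430 = 10304.3.
For the centroid to hit 429: (10304.3 + w·96) / (20.2 + w) = 429.
Rearranging, w·(96 − 429) = 429·20.2 − 10304.3 = -1638.5, so w ≈ -1638.5/-333 = 4.92.

w ≈ 4.9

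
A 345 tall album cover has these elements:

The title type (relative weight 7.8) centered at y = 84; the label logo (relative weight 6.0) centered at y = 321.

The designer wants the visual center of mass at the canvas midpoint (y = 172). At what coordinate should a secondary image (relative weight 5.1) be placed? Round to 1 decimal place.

With the secondary image, Σw becomes 7.8 + 6.0 + 5.1 = 18.9.
y: target moment 18.9×172 = 3250.8; current 7.8·84 + 6.0·321 = 2581.2; the secondary image supplies 669.6, so y = 669.6/5.1 ≈ 131.29.

y ≈ 131.3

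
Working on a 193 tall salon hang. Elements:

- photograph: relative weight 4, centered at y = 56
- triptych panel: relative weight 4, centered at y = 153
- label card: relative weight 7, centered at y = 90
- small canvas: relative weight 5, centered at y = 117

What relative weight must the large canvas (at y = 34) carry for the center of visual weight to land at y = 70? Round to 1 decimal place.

w ≈ 18.1

Existing Σw = 20 (4 + 4 + 7 + 5); existing moment 4·56 + 4·153 + 7·90 + 5·117 = 2051.
For the centroid to hit 70: (2051 + w·34) / (20 + w) = 70.
Solving: w = (70·20 − 2051) / (34 − 70) = -651 / -36 ≈ 18.08.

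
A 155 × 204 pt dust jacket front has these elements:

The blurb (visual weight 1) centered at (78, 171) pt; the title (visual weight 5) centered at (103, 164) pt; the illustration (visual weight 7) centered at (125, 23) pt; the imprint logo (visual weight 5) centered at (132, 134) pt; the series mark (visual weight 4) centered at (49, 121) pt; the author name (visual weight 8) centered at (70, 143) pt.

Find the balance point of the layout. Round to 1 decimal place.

Weights sum to 1 + 5 + 7 + 5 + 4 + 8 = 30.
x: moment 2884 / weight 30 ≈ 96.13
Σw·y = 3450; ȳ = 3450/30 ≈ 115.00.

(96.1, 115.0)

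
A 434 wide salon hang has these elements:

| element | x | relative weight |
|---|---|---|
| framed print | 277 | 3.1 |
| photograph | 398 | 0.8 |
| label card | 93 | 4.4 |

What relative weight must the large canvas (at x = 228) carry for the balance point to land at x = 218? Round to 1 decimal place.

w ≈ 22.3

Existing Σw = 8.3 (3.1 + 0.8 + 4.4); existing moment 3.1·277 + 0.8·398 + 4.4·93 = 1586.3.
Balance at x = 218 requires (1586.3 + w·228) / (8.3 + w) = 218.
So w = (218·8.3 − 1586.3)/(228 − 218) = 223.1/10 ≈ 22.31.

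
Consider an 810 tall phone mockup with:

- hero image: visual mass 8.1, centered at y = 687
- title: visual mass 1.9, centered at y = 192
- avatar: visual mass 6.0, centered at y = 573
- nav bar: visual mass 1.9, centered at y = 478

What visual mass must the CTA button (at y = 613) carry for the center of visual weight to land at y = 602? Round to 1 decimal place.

Fixed elements: Σw = 8.1 + 1.9 + 6.0 + 1.9 = 17.9, Σw·y = 8.1·687 + 1.9·192 + 6.0·573 + 1.9·478 = 10275.7.
Balance at y = 602 requires (10275.7 + w·613) / (17.9 + w) = 602.
Rearranging, w·(613 − 602) = 602·17.9 − 10275.7 = 500.1, so w ≈ 500.1/11 = 45.46.

w ≈ 45.5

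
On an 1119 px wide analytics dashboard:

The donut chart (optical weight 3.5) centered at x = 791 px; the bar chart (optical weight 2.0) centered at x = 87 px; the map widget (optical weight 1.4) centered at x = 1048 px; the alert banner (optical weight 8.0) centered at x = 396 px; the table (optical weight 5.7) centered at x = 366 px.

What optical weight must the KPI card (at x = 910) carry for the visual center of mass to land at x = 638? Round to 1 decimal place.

Fixed elements: Σw = 3.5 + 2.0 + 1.4 + 8.0 + 5.7 = 20.6, Σw·x = 3.5·791 + 2.0·87 + 1.4·1048 + 8.0·396 + 5.7·366 = 9663.9.
Set Σw·x/Σw = 638: (9663.9 + 910w) = 638·(20.6 + w).
Rearranging, w·(910 − 638) = 638·20.6 − 9663.9 = 3478.9, so w ≈ 3478.9/272 = 12.79.

w ≈ 12.8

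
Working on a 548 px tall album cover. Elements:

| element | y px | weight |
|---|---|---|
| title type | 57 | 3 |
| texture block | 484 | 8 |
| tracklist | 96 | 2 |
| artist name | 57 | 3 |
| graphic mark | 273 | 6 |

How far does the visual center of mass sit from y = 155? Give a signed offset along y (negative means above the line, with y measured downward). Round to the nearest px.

Total weight = 3 + 8 + 2 + 3 + 6 = 22.
Σw·y = 3·57 + 8·484 + 2·96 + 3·57 + 6·273 = 6044, so ȳ = 6044/22 ≈ 274.73.
Offset from y = 155: 274.73 − 155 ≈ 119.73.

≈ 120 px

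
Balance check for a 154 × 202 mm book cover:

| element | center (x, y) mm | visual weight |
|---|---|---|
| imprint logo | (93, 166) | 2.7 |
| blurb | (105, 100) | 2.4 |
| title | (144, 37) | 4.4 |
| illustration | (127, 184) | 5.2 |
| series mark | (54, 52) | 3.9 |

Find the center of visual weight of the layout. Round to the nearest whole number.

(108, 108)

Σw = 2.7 + 2.4 + 4.4 + 5.2 + 3.9 = 18.6.
x: (2.7·93 + 2.4·105 + 4.4·144 + 5.2·127 + 3.9·54) / 18.6 = 2007.7 / 18.6 ≈ 107.94
y: (2.7·166 + 2.4·100 + 4.4·37 + 5.2·184 + 3.9·52) / 18.6 = 2010.6 / 18.6 ≈ 108.10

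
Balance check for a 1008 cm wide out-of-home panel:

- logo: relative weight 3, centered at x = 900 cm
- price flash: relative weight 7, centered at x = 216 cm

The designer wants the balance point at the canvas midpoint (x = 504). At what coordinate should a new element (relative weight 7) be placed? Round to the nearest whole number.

x ≈ 622

After adding the new element, total weight = 3 + 7 + 7 = 17.
Along x: (4212 + 7·x) / 17 = 504 (existing moment 3·900 + 7·216 = 4212) ⇒ x = (8568 − 4212) / 7 ≈ 622.29.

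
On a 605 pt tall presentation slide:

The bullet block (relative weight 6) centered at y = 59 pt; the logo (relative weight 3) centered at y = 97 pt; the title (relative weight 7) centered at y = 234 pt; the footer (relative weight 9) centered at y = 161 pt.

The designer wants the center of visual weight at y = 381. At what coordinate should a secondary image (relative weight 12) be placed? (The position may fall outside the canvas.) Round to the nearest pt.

y ≈ 864

With the secondary image, Σw becomes 6 + 3 + 7 + 9 + 12 = 37.
y: need Σw·y = 37·381 = 14097. Existing = 6·59 + 3·97 + 7·234 + 9·161 = 3732. Remainder 10365 / 12 ≈ 863.75.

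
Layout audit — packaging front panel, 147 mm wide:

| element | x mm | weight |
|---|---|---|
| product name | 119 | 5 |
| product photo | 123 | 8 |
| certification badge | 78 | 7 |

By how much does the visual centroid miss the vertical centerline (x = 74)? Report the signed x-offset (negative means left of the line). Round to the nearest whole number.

≈ 32 mm

Weights sum to 5 + 8 + 7 = 20.
x: (5·119 + 8·123 + 7·78) / 20 = 2125 / 20 ≈ 106.25
Against x = 74, that's 106.25 − 74 = 32.25.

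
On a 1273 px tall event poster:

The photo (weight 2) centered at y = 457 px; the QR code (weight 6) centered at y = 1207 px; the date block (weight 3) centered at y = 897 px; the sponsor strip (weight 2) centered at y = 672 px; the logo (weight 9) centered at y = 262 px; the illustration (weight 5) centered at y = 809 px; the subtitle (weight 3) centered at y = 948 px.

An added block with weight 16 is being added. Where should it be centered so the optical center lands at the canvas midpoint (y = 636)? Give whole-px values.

With the added block, Σw becomes 2 + 6 + 3 + 2 + 9 + 5 + 3 + 16 = 46.
Along y: (21438 + 16·y) / 46 = 636 (existing moment 2·457 + 6·1207 + 3·897 + 2·672 + 9·262 + 5·809 + 3·948 = 21438) ⇒ y = (29256 − 21438) / 16 ≈ 488.62.

y ≈ 489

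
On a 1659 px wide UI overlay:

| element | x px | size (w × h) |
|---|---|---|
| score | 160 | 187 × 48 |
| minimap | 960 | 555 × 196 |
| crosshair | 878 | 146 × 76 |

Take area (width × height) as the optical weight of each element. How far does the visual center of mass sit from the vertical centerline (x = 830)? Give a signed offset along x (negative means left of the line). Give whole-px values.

Taking area as weight: score 187·48 = 8976, minimap 555·196 = 108780, crosshair 146·76 = 11096. Sum 128852.
x: (8976·160 + 108780·960 + 11096·878) / 128852 = 115607248 / 128852 ≈ 897.21
Offset from x = 830: 897.21 − 830 ≈ 67.21.

≈ 67 px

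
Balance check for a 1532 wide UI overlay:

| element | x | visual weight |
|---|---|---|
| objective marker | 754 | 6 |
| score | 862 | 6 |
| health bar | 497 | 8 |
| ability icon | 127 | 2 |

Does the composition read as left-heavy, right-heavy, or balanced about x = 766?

Weights sum to 6 + 6 + 8 + 2 = 22.
Σw·x = 6·754 + 6·862 + 8·497 + 2·127 = 13926, so x̄ = 13926/22 ≈ 633.00.
633.0 vs midline 766 → left-heavy.

left-heavy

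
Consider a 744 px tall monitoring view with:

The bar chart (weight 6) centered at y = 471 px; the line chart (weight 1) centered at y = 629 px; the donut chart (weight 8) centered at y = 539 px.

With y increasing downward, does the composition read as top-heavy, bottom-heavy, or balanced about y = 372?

bottom-heavy

Σw = 6 + 1 + 8 = 15.
Σw·y = 6·471 + 1·629 + 8·539 = 7767, so ȳ = 7767/15 ≈ 517.80.
517.8 lies below (larger y than) the midline 372, so the layout is bottom-heavy.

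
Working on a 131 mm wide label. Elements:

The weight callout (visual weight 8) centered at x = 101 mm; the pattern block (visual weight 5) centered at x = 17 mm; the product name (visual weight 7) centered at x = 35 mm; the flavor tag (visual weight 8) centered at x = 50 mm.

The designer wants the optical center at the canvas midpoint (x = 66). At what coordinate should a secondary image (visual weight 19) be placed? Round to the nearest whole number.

x ≈ 82

With the secondary image, Σw becomes 8 + 5 + 7 + 8 + 19 = 47.
x: need Σw·x = 47·66 = 3102. Existing = 8·101 + 5·17 + 7·35 + 8·50 = 1538. Remainder 1564 / 19 ≈ 82.32.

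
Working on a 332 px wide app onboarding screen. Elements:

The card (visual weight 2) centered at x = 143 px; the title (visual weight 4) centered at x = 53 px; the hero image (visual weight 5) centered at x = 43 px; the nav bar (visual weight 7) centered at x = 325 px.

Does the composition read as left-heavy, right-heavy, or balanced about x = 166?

Σw = 2 + 4 + 5 + 7 = 18.
Σw·x = 2·143 + 4·53 + 5·43 + 7·325 = 2988, so x̄ = 2988/18 ≈ 166.00.
166.00 = 166 exactly: balanced.

balanced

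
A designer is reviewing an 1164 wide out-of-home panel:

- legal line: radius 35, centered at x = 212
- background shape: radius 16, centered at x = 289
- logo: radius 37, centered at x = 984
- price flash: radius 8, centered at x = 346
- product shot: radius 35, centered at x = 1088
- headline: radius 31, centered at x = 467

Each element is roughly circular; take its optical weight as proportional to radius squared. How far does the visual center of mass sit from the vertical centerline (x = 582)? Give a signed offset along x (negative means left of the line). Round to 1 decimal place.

≈ 101.2

Weights ∝ r²: legal line 35² = 1225, background shape 16² = 256, logo 37² = 1369, price flash 8² = 64, product shot 35² = 1225, headline 31² = 961; Σw = 5100.
Σw·x = 3484511; x̄ = 3484511/5100 ≈ 683.24.
Against x = 582, that's 683.24 − 582 = 101.24.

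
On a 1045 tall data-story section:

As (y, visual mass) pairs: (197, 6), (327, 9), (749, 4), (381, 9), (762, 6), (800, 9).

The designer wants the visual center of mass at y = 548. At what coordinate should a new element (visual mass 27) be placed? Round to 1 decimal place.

y ≈ 594.0

New total weight: (6 + 9 + 4 + 9 + 6 + 9) + 27 = 70.
y: need Σw·y = 70·548 = 38360. Existing = 6·197 + 9·327 + 4·749 + 9·381 + 6·762 + 9·800 = 22322. Remainder 16038 / 27 ≈ 594.00.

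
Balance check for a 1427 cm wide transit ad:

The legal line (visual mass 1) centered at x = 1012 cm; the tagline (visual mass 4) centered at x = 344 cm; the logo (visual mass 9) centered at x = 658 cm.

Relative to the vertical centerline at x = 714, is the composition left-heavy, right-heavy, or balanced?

Weights sum to 1 + 4 + 9 = 14.
Σw·x = 1·1012 + 4·344 + 9·658 = 8310, so x̄ = 8310/14 ≈ 593.57.
Since 593.6 is left of 714, the composition reads left-heavy.

left-heavy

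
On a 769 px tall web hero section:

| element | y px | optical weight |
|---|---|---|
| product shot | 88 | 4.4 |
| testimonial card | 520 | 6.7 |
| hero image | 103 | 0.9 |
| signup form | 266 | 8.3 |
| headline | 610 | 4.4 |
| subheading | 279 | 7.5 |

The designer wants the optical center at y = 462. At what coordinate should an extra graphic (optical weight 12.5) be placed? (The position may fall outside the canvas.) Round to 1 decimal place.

y ≈ 776.3

With the extra graphic, Σw becomes 4.4 + 6.7 + 0.9 + 8.3 + 4.4 + 7.5 + 12.5 = 44.7.
Along y: (10948.2 + 12.5·y) / 44.7 = 462 (existing moment 4.4·88 + 6.7·520 + 0.9·103 + 8.3·266 + 4.4·610 + 7.5·279 = 10948.2) ⇒ y = (20651.4 − 10948.2) / 12.5 ≈ 776.26.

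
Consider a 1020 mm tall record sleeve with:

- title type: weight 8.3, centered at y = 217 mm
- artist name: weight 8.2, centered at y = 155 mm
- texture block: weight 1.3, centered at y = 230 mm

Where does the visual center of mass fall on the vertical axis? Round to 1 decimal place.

y ≈ 189.4

Total weight = 8.3 + 8.2 + 1.3 = 17.8.
y: (8.3·217 + 8.2·155 + 1.3·230) / 17.8 = 3371.1 / 17.8 ≈ 189.39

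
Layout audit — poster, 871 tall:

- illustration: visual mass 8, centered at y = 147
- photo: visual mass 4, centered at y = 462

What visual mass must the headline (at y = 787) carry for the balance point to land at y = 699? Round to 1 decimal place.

Fixed elements: Σw = 8 + 4 = 12, Σw·y = 8·147 + 4·462 = 3024.
Balance at y = 699 requires (3024 + w·787) / (12 + w) = 699.
So w = (699·12 − 3024)/(787 − 699) = 5364/88 ≈ 60.95.

w ≈ 61.0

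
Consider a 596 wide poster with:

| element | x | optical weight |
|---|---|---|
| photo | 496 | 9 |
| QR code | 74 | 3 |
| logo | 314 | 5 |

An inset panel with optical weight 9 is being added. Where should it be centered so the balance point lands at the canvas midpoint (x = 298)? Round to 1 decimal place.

With the inset panel, Σw becomes 9 + 3 + 5 + 9 = 26.
Along x: (6256 + 9·x) / 26 = 298 (existing moment 9·496 + 3·74 + 5·314 = 6256) ⇒ x = (7748 − 6256) / 9 ≈ 165.78.

x ≈ 165.8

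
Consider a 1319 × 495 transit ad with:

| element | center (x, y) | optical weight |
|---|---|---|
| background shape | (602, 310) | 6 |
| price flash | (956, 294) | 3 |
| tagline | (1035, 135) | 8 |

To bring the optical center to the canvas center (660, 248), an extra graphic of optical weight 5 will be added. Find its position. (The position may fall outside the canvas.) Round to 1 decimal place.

(-48.0, 326.8)

New total weight: (6 + 3 + 8) + 5 = 22.
x: need Σw·x = 22·660 = 14520. Existing = 6·602 + 3·956 + 8·1035 = 14760. Remainder -240 / 5 ≈ -48.00.
y: need Σw·y = 22·248 = 5456. Existing = 6·310 + 3·294 + 8·135 = 3822. Remainder 1634 / 5 ≈ 326.80.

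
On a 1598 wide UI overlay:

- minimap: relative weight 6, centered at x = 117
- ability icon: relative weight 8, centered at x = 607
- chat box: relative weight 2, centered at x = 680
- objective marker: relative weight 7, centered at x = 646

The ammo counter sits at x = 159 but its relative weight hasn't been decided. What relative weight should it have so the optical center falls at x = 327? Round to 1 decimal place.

Known weights sum to 6 + 8 + 2 + 7 = 23; their moment is 6·117 + 8·607 + 2·680 + 7·646 = 11440.
For the centroid to hit 327: (11440 + w·159) / (23 + w) = 327.
Rearranging, w·(159 − 327) = 327·23 − 11440 = -3919, so w ≈ -3919/-168 = 23.33.

w ≈ 23.3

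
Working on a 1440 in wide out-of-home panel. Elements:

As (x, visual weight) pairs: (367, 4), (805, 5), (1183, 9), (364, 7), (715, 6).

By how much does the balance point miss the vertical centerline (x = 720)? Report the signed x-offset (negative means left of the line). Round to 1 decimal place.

Weights sum to 4 + 5 + 9 + 7 + 6 = 31.
Σw·x = 4·367 + 5·805 + 9·1183 + 7·364 + 6·715 = 22978, so x̄ = 22978/31 ≈ 741.23.
Offset from x = 720: 741.23 − 720 ≈ 21.23.

≈ 21.2 in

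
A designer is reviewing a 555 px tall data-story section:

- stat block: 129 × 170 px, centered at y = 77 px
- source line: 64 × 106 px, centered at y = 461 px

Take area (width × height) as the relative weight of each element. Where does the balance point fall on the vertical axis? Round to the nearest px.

Areas → weights: stat block 129·170 = 21930, source line 64·106 = 6784; Σw = 28714.
Σw·y = 21930·77 + 6784·461 = 4816034, so ȳ = 4816034/28714 ≈ 167.72.

y ≈ 168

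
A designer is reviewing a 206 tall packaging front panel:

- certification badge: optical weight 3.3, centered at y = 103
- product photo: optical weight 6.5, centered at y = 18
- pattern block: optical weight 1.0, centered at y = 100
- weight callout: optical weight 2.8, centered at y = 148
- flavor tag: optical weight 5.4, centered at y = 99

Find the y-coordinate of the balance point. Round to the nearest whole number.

Weights sum to 3.3 + 6.5 + 1.0 + 2.8 + 5.4 = 19.0.
y-moment: 3.3·103 + 6.5·18 + 1.0·100 + 2.8·148 + 5.4·99 = 1505.9; centroid 1505.9/19.0 ≈ 79.26.

y ≈ 79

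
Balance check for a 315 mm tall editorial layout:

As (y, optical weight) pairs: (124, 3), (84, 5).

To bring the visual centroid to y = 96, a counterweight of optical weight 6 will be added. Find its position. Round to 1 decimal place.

y ≈ 92.0

With the counterweight, Σw becomes 3 + 5 + 6 = 14.
y: target moment 14×96 = 1344; current 3·124 + 5·84 = 792; the counterweight supplies 552, so y = 552/6 ≈ 92.00.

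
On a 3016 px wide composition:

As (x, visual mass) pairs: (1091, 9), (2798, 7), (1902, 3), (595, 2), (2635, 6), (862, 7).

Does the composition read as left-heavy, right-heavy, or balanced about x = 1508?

right-heavy

Σw = 9 + 7 + 3 + 2 + 6 + 7 = 34.
x: moment 58145 / weight 34 ≈ 1710.15
1710.1 vs midline 1508 → right-heavy.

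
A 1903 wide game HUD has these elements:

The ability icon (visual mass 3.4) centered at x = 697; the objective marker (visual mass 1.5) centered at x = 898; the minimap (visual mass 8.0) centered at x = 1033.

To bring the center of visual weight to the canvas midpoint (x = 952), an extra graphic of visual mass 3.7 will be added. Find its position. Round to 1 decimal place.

New total weight: (3.4 + 1.5 + 8.0) + 3.7 = 16.6.
x: need Σw·x = 16.6·952 = 15803.2. Existing = 3.4·697 + 1.5·898 + 8.0·1033 = 11980.8. Remainder 3822.4 / 3.7 ≈ 1033.08.

x ≈ 1033.1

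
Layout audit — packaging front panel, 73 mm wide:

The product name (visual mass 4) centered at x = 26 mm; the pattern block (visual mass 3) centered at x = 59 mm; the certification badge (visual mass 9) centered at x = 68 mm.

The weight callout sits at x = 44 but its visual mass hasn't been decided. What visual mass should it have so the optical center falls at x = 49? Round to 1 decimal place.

Existing Σw = 16 (4 + 3 + 9); existing moment 4·26 + 3·59 + 9·68 = 893.
Set Σw·x/Σw = 49: (893 + 44w) = 49·(16 + w).
Solving: w = (49·16 − 893) / (44 − 49) = -109 / -5 ≈ 21.80.

w ≈ 21.8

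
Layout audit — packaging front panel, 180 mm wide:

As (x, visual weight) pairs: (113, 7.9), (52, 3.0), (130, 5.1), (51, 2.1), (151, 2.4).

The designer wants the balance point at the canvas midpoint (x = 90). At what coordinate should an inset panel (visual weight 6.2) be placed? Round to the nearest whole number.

After adding the inset panel, total weight = 7.9 + 3.0 + 5.1 + 2.1 + 2.4 + 6.2 = 26.7.
x: target moment 26.7×90 = 2403.0; current 7.9·113 + 3.0·52 + 5.1·130 + 2.1·51 + 2.4·151 = 2181.2; the inset panel supplies 221.8, so x = 221.8/6.2 ≈ 35.77.

x ≈ 36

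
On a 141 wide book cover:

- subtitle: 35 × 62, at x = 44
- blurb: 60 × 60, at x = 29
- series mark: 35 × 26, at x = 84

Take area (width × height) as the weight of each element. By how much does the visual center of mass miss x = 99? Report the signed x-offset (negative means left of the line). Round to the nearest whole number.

Taking area as weight: subtitle 35·62 = 2170, blurb 60·60 = 3600, series mark 35·26 = 910. Sum 6680.
x: (2170·44 + 3600·29 + 910·84) / 6680 = 276320 / 6680 ≈ 41.37
Offset from x = 99: 41.37 − 99 ≈ -57.63.

≈ -58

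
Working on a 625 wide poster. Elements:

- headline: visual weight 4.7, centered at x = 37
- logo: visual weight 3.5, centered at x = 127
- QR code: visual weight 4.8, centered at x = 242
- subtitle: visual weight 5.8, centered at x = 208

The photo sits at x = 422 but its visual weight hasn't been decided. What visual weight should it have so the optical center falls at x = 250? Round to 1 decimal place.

w ≈ 10.0

Fixed elements: Σw = 4.7 + 3.5 + 4.8 + 5.8 = 18.8, Σw·x = 4.7·37 + 3.5·127 + 4.8·242 + 5.8·208 = 2986.4.
Set Σw·x/Σw = 250: (2986.4 + 422w) = 250·(18.8 + w).
Solving: w = (250·18.8 − 2986.4) / (422 − 250) = 1713.6 / 172 ≈ 9.96.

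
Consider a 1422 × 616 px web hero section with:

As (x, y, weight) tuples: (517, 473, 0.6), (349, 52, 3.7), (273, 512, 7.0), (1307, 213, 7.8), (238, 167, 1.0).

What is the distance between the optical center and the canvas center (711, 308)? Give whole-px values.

≈ 23 px

Σw = 0.6 + 3.7 + 7.0 + 7.8 + 1.0 = 20.1.
x-moment: 0.6·517 + 3.7·349 + 7.0·273 + 7.8·1307 + 1.0·238 = 13945.1; centroid 13945.1/20.1 ≈ 693.79.
y-moment: 0.6·473 + 3.7·52 + 7.0·512 + 7.8·213 + 1.0·167 = 5888.6; centroid 5888.6/20.1 ≈ 292.97.
Offset from (711, 308): Δx ≈ -17.21, Δy ≈ -15.03; distance = √(Δx² + Δy²) ≈ 22.86.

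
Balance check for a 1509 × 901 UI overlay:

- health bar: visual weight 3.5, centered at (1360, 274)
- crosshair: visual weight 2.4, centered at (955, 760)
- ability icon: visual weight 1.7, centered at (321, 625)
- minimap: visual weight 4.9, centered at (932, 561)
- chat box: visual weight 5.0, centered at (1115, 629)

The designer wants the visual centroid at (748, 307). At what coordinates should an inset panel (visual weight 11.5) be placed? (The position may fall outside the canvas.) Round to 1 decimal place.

New total weight: (3.5 + 2.4 + 1.7 + 4.9 + 5.0) + 11.5 = 29.0.
x: target moment 29.0×748 = 21692.0; current 3.5·1360 + 2.4·955 + 1.7·321 + 4.9·932 + 5.0·1115 = 17739.5; the inset panel supplies 3952.5, so x = 3952.5/11.5 ≈ 343.70.
y: target moment 29.0×307 = 8903.0; current 3.5·274 + 2.4·760 + 1.7·625 + 4.9·561 + 5.0·629 = 9739.4; the inset panel supplies -836.4, so y = -836.4/11.5 ≈ -72.73.

(343.7, -72.7)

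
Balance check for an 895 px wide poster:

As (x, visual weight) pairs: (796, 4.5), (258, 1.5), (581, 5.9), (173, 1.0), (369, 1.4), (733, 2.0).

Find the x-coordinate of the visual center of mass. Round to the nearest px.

Σw = 4.5 + 1.5 + 5.9 + 1.0 + 1.4 + 2.0 = 16.3.
x: moment 9552.5 / weight 16.3 ≈ 586.04

x ≈ 586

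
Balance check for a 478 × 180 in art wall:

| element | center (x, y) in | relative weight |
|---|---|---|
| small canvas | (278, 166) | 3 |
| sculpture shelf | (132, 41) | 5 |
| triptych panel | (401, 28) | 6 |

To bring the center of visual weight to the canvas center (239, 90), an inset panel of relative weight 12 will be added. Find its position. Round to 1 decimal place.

(192.8, 122.4)

After adding the inset panel, total weight = 3 + 5 + 6 + 12 = 26.
Along x: (3900 + 12·x) / 26 = 239 (existing moment 3·278 + 5·132 + 6·401 = 3900) ⇒ x = (6214 − 3900) / 12 ≈ 192.83.
Along y: (871 + 12·y) / 26 = 90 (existing moment 3·166 + 5·41 + 6·28 = 871) ⇒ y = (2340 − 871) / 12 ≈ 122.42.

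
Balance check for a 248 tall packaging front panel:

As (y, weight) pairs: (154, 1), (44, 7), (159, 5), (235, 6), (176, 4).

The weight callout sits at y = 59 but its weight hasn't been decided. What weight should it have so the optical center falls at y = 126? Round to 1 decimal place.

Fixed elements: Σw = 1 + 7 + 5 + 6 + 4 = 23, Σw·y = 1·154 + 7·44 + 5·159 + 6·235 + 4·176 = 3371.
Balance at y = 126 requires (3371 + w·59) / (23 + w) = 126.
Rearranging, w·(59 − 126) = 126·23 − 3371 = -473, so w ≈ -473/-67 = 7.06.

w ≈ 7.1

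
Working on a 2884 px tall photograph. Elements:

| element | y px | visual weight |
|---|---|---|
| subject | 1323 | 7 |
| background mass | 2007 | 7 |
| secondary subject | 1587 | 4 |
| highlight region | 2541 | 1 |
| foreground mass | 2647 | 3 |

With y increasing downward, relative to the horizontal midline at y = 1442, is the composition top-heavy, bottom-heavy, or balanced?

bottom-heavy

Σw = 7 + 7 + 4 + 1 + 3 = 22.
y-moment: 7·1323 + 7·2007 + 4·1587 + 1·2541 + 3·2647 = 40140; centroid 40140/22 ≈ 1824.55.
1824.5 lies below (larger y than) the midline 1442, so the layout is bottom-heavy.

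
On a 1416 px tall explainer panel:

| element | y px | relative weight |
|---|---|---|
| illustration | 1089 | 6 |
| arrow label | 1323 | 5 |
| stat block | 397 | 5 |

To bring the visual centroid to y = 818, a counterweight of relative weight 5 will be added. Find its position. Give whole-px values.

After adding the counterweight, total weight = 6 + 5 + 5 + 5 = 21.
y: target moment 21×818 = 17178; current 6·1089 + 5·1323 + 5·397 = 15134; the counterweight supplies 2044, so y = 2044/5 ≈ 408.80.

y ≈ 409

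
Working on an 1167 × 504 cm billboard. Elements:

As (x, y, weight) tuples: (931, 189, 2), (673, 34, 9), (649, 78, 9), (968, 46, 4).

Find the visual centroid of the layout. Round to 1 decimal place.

(734.7, 65.4)

Total weight = 2 + 9 + 9 + 4 = 24.
Σw·x = 2·931 + 9·673 + 9·649 + 4·968 = 17632, so x̄ = 17632/24 ≈ 734.67.
Σw·y = 2·189 + 9·34 + 9·78 + 4·46 = 1570, so ȳ = 1570/24 ≈ 65.42.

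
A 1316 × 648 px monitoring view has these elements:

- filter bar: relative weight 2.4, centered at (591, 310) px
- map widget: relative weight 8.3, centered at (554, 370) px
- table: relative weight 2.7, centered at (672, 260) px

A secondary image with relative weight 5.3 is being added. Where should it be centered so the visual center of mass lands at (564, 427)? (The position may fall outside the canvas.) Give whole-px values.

(512, 654)

With the secondary image, Σw becomes 2.4 + 8.3 + 2.7 + 5.3 = 18.7.
x: target moment 18.7×564 = 10546.8; current 2.4·591 + 8.3·554 + 2.7·672 = 7831.0; the secondary image supplies 2715.8, so x = 2715.8/5.3 ≈ 512.42.
y: target moment 18.7×427 = 7984.9; current 2.4·310 + 8.3·370 + 2.7·260 = 4517.0; the secondary image supplies 3467.9, so y = 3467.9/5.3 ≈ 654.32.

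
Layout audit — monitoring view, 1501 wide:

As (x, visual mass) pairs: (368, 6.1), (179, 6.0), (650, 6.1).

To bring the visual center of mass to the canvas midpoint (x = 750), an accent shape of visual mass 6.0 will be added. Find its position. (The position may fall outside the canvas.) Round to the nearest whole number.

x ≈ 1811

New total weight: (6.1 + 6.0 + 6.1) + 6.0 = 24.2.
x: need Σw·x = 24.2·750 = 18150.0. Existing = 6.1·368 + 6.0·179 + 6.1·650 = 7283.8. Remainder 10866.2 / 6.0 ≈ 1811.03.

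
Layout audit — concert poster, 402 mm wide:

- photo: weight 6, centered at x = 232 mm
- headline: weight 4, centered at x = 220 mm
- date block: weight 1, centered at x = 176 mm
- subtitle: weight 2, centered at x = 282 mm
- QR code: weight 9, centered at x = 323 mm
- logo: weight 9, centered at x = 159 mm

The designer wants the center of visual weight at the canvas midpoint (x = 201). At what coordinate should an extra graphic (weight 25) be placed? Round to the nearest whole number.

x ≈ 156

After adding the extra graphic, total weight = 6 + 4 + 1 + 2 + 9 + 9 + 25 = 56.
x: need Σw·x = 56·201 = 11256. Existing = 6·232 + 4·220 + 1·176 + 2·282 + 9·323 + 9·159 = 7350. Remainder 3906 / 25 ≈ 156.24.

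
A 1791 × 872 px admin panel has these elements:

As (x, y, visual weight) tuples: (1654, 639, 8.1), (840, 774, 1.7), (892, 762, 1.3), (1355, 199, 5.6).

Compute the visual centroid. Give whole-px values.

(1412, 515)

Weights sum to 8.1 + 1.7 + 1.3 + 5.6 = 16.7.
Σw·x = 8.1·1654 + 1.7·840 + 1.3·892 + 5.6·1355 = 23573.0, so x̄ = 23573.0/16.7 ≈ 1411.56.
Σw·y = 8.1·639 + 1.7·774 + 1.3·762 + 5.6·199 = 8596.7, so ȳ = 8596.7/16.7 ≈ 514.77.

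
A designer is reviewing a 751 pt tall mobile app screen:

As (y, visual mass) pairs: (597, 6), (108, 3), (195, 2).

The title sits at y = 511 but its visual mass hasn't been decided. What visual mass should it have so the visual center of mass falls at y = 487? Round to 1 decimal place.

w ≈ 44.2

Existing Σw = 11 (6 + 3 + 2); existing moment 6·597 + 3·108 + 2·195 = 4296.
Set Σw·y/Σw = 487: (4296 + 511w) = 487·(11 + w).
Rearranging, w·(511 − 487) = 487·11 − 4296 = 1061, so w ≈ 1061/24 = 44.21.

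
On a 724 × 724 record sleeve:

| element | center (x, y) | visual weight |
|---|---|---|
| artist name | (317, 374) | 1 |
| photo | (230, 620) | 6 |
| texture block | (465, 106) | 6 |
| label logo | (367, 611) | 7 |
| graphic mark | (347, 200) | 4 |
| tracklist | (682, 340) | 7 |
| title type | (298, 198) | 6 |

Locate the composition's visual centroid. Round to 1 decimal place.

Σw = 1 + 6 + 6 + 7 + 4 + 7 + 6 = 37.
x: moment 15006 / weight 37 ≈ 405.57
Σw·y = 13375; ȳ = 13375/37 ≈ 361.49.

(405.6, 361.5)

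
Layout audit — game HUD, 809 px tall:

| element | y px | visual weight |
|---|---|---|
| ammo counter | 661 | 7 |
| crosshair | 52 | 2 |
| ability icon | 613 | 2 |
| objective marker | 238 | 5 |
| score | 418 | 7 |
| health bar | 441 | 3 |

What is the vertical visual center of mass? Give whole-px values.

y ≈ 438

Σw = 7 + 2 + 2 + 5 + 7 + 3 = 26.
Σw·y = 7·661 + 2·52 + 2·613 + 5·238 + 7·418 + 3·441 = 11396, so ȳ = 11396/26 ≈ 438.31.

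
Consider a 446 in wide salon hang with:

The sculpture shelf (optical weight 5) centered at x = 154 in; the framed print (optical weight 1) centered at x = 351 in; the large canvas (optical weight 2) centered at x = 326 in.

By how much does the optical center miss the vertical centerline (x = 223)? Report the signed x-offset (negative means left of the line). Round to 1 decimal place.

Weights sum to 5 + 1 + 2 = 8.
x-moment: 5·154 + 1·351 + 2·326 = 1773; centroid 1773/8 ≈ 221.62.
Difference: 221.62 − 223 ≈ -1.38.

≈ -1.4 in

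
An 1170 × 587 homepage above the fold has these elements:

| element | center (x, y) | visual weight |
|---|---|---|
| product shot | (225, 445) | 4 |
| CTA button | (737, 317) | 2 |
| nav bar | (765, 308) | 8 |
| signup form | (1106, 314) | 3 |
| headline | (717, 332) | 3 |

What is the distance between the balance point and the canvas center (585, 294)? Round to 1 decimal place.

≈ 122.4

Σw = 4 + 2 + 8 + 3 + 3 = 20.
Σw·x = 4·225 + 2·737 + 8·765 + 3·1106 + 3·717 = 13963, so x̄ = 13963/20 ≈ 698.15.
Σw·y = 4·445 + 2·317 + 8·308 + 3·314 + 3·332 = 6816, so ȳ = 6816/20 ≈ 340.80.
Relative to (585, 294): Δ = (113.15, 46.80); |Δ| = √(113.15² + 46.80²) ≈ 122.45.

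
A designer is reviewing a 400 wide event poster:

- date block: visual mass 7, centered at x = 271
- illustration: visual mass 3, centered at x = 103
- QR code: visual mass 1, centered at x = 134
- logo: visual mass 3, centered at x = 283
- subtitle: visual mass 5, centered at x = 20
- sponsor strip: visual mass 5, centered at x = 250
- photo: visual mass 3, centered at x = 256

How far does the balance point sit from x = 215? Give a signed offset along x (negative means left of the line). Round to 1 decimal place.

≈ -18.4

Weights sum to 7 + 3 + 1 + 3 + 5 + 5 + 3 = 27.
x: moment 5307 / weight 27 ≈ 196.56
Against x = 215, that's 196.56 − 215 = -18.44.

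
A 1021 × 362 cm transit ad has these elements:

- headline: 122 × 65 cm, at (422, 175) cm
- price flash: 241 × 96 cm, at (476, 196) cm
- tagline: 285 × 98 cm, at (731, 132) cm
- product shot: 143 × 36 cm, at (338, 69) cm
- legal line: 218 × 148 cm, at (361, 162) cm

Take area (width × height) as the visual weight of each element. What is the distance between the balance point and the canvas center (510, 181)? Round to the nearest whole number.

≈ 26 cm

Areas: headline 122·65 = 7930, price flash 241·96 = 23136, tagline 285·98 = 27930, product shot 143·36 = 5148, legal line 218·148 = 32264. Total weight = 96408.
x-moment: 7930·422 + 23136·476 + 27930·731 + 5148·338 + 32264·361 = 48163354; centroid 48163354/96408 ≈ 499.58.
y-moment: 7930·175 + 23136·196 + 27930·132 + 5148·69 + 32264·162 = 15191146; centroid 15191146/96408 ≈ 157.57.
Relative to (510, 181): Δ = (-10.42, -23.43); |Δ| = √(-10.42² + -23.43²) ≈ 25.64.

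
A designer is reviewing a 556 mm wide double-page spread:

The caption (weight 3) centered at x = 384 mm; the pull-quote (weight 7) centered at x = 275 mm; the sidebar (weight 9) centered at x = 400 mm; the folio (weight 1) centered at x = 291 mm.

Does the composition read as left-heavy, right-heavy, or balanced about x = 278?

right-heavy

Σw = 3 + 7 + 9 + 1 = 20.
x: (3·384 + 7·275 + 9·400 + 1·291) / 20 = 6968 / 20 ≈ 348.40
348.4 vs midline 278 → right-heavy.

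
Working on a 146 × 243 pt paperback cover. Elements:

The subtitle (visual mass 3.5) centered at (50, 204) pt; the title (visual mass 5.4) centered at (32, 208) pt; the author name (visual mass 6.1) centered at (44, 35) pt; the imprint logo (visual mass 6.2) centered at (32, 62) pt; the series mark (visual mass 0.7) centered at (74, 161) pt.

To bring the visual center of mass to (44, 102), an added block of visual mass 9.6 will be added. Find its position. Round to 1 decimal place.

New total weight: (3.5 + 5.4 + 6.1 + 6.2 + 0.7) + 9.6 = 31.5.
x: need Σw·x = 31.5·44 = 1386.0. Existing = 3.5·50 + 5.4·32 + 6.1·44 + 6.2·32 + 0.7·74 = 866.4. Remainder 519.6 / 9.6 ≈ 54.13.
y: need Σw·y = 31.5·102 = 3213.0. Existing = 3.5·204 + 5.4·208 + 6.1·35 + 6.2·62 + 0.7·161 = 2547.8. Remainder 665.2 / 9.6 ≈ 69.29.

(54.1, 69.3)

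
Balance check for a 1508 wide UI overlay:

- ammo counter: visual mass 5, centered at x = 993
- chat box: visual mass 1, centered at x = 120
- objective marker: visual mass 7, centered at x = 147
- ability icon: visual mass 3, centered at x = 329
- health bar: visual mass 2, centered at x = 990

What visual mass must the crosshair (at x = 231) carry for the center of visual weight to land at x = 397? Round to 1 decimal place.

w ≈ 11.7

Existing Σw = 18 (5 + 1 + 7 + 3 + 2); existing moment 5·993 + 1·120 + 7·147 + 3·329 + 2·990 = 9081.
Balance at x = 397 requires (9081 + w·231) / (18 + w) = 397.
Rearranging, w·(231 − 397) = 397·18 − 9081 = -1935, so w ≈ -1935/-166 = 11.66.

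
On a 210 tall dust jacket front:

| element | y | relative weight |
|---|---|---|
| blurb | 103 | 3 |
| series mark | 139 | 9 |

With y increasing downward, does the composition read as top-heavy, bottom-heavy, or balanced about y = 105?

Σw = 3 + 9 = 12.
y: (3·103 + 9·139) / 12 = 1560 / 12 ≈ 130.00
130.0 vs midline 105 → bottom-heavy.

bottom-heavy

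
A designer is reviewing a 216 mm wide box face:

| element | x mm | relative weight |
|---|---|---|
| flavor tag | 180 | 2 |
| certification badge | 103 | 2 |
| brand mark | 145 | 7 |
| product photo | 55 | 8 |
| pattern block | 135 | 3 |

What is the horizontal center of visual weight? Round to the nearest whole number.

Σw = 2 + 2 + 7 + 8 + 3 = 22.
Σw·x = 2·180 + 2·103 + 7·145 + 8·55 + 3·135 = 2426, so x̄ = 2426/22 ≈ 110.27.

x ≈ 110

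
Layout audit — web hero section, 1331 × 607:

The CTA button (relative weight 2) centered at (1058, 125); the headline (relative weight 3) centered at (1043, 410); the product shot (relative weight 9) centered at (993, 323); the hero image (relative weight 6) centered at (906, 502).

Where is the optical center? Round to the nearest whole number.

(981, 370)

Total weight = 2 + 3 + 9 + 6 = 20.
Σw·x = 2·1058 + 3·1043 + 9·993 + 6·906 = 19618, so x̄ = 19618/20 ≈ 980.90.
Σw·y = 2·125 + 3·410 + 9·323 + 6·502 = 7399, so ȳ = 7399/20 ≈ 369.95.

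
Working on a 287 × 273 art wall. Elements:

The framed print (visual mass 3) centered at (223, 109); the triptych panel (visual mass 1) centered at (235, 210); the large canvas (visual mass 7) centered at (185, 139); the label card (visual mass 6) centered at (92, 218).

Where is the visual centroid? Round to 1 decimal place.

Total weight = 3 + 1 + 7 + 6 = 17.
Σw·x = 3·223 + 1·235 + 7·185 + 6·92 = 2751, so x̄ = 2751/17 ≈ 161.82.
Σw·y = 3·109 + 1·210 + 7·139 + 6·218 = 2818, so ȳ = 2818/17 ≈ 165.76.

(161.8, 165.8)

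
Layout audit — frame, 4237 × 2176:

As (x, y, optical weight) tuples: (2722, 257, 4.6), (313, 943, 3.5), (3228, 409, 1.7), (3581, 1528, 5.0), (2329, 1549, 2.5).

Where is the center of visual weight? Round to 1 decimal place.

Weights sum to 4.6 + 3.5 + 1.7 + 5.0 + 2.5 = 17.3.
x-moment: 4.6·2722 + 3.5·313 + 1.7·3228 + 5.0·3581 + 2.5·2329 = 42831.8; centroid 42831.8/17.3 ≈ 2475.83.
y-moment: 4.6·257 + 3.5·943 + 1.7·409 + 5.0·1528 + 2.5·1549 = 16690.5; centroid 16690.5/17.3 ≈ 964.77.

(2475.8, 964.8)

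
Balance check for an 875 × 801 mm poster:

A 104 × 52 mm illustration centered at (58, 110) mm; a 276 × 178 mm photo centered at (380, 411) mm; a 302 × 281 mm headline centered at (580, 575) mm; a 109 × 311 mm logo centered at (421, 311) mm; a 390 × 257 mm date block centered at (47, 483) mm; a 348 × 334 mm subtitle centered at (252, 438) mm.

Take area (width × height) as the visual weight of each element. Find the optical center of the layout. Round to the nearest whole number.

Taking area as weight: illustration 104·52 = 5408, photo 276·178 = 49128, headline 302·281 = 84862, logo 109·311 = 33899, date block 390·257 = 100230, subtitle 348·334 = 116232. Sum 389759.
x: (5408·58 + 49128·380 + 84862·580 + 33899·421 + 100230·47 + 116232·252) / 389759 = 116475017 / 389759 ≈ 298.84
y: (5408·110 + 49128·411 + 84862·575 + 33899·311 + 100230·483 + 116232·438) / 389759 = 179445433 / 389759 ≈ 460.40

(299, 460)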